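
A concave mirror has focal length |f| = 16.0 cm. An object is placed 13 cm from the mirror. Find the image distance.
f = +16.0 cm (concave); 1/di = 1/f − 1/do → di = -69.33 cm (virtual image, behind mirror)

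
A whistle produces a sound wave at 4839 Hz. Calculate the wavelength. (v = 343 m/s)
λ = v/f = 0.07088 m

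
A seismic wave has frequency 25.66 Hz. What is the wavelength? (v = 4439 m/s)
λ = v/f = 173 m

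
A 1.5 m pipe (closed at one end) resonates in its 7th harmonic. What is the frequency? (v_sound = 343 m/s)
fₙ = nv/(4L) = 400.2 Hz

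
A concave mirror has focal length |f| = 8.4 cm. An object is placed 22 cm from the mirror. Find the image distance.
f = +8.4 cm (concave); 1/di = 1/f − 1/do → di = 13.59 cm (real image, in front of mirror)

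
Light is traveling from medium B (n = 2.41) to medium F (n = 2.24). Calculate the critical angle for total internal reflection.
θc = arcsin(n₂/n₁) = 68.35°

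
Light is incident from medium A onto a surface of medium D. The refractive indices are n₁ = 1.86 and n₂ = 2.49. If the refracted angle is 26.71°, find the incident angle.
sin θ₁ = (n₂/n₁)·sin θ₂ → θ₁ = 36.99°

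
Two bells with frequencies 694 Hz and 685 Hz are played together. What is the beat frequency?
9 Hz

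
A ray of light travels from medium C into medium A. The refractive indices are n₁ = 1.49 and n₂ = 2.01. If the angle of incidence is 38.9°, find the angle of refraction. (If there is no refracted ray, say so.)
sin θ₂ = (n₁/n₂)·sin θ₁ = 0.4655 → θ₂ = 27.74°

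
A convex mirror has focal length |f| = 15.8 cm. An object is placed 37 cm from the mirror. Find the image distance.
f = −15.8 cm (convex); 1/di = 1/f − 1/do → di = -11.07 cm (virtual image, behind mirror)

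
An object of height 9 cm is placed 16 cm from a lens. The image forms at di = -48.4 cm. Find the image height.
hi = (-di/do) × ho = 27.22 cm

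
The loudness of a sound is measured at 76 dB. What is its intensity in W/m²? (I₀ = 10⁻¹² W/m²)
I = I₀·10^(β/10) = 3.98 × 10⁻⁵ W/m²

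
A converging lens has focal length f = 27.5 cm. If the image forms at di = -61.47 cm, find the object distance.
1/do = 1/f − 1/di → do = 19 cm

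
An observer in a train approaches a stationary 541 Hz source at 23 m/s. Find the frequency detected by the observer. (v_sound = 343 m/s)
f_obs = f·(v + v_o)/v = 577.3 Hz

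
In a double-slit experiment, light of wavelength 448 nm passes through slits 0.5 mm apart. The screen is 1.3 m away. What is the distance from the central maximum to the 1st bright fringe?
y = mλL/d = 1.165 mm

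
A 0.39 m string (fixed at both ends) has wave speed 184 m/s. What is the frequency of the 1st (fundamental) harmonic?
fₙ = nv/(2L) = 235.9 Hz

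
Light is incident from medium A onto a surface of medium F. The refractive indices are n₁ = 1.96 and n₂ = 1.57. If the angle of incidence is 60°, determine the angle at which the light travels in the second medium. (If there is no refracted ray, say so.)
sin θ₂ = (n₁/n₂)·sin θ₁ = 1.081 > 1, so there is no refracted ray — the light undergoes total internal reflection.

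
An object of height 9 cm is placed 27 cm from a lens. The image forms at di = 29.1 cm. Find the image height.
hi = (-di/do) × ho = -9.7 cm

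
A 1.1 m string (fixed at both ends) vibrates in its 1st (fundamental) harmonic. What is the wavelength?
λₙ = 2L/n = 2.2 m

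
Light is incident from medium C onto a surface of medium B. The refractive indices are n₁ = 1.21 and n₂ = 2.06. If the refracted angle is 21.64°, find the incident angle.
sin θ₁ = (n₂/n₁)·sin θ₂ → θ₁ = 38.89°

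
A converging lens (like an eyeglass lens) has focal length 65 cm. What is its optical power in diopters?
P = 1/f = 1.538 D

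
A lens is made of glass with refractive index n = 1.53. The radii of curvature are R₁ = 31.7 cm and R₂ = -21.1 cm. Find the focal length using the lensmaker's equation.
1/f = (n − 1)(1/R₁ − 1/R₂) → f = 23.9 cm (converging lens)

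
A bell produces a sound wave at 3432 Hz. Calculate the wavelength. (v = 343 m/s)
λ = v/f = 0.09994 m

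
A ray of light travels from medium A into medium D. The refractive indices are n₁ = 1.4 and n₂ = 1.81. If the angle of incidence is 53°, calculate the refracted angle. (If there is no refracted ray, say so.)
sin θ₂ = (n₁/n₂)·sin θ₁ = 0.6177 → θ₂ = 38.15°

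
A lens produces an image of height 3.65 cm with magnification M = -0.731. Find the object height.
ho = |hi|/|M| = 4.993 cm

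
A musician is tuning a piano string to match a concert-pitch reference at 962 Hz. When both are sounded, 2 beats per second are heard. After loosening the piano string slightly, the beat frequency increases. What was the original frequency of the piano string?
960 Hz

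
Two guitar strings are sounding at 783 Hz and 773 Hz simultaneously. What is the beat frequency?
10 Hz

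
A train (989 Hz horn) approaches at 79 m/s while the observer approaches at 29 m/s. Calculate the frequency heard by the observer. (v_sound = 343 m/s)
f_obs = f·(v + v_o)/(v − v_s) = 1394 Hz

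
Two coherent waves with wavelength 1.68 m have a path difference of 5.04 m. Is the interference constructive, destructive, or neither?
constructive — path difference = 3λ, a whole number of wavelengths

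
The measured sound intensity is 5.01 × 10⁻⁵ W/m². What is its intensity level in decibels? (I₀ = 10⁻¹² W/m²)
β = 10·log₁₀(I/I₀) = 77 dB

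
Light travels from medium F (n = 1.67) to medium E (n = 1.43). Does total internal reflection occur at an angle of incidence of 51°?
θc = arcsin(n₂/n₁) = 58.9°; 51° < θc, so no — the ray refracts.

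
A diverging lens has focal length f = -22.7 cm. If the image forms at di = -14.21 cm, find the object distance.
1/do = 1/f − 1/di → do = 37.99 cm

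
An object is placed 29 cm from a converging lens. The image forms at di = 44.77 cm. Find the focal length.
1/f = 1/do + 1/di → f = 17.6 cm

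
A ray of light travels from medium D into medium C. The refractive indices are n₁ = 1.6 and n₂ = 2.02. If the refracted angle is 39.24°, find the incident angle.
sin θ₁ = (n₂/n₁)·sin θ₂ → θ₁ = 53°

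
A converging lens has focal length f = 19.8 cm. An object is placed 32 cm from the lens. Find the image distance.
1/di = 1/f − 1/do → di = 51.93 cm (real image)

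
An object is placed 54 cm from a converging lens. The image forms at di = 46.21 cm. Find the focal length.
1/f = 1/do + 1/di → f = 24.9 cm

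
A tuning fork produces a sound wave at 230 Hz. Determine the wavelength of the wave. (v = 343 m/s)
λ = v/f = 1.491 m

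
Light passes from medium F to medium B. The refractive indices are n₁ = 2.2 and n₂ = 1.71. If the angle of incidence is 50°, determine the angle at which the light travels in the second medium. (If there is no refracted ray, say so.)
sin θ₂ = (n₁/n₂)·sin θ₁ = 0.9856 → θ₂ = 80.25°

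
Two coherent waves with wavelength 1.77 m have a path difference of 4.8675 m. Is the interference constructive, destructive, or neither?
neither (partial) — path difference = 2.75λ, neither a whole number of wavelengths nor an odd multiple of λ/2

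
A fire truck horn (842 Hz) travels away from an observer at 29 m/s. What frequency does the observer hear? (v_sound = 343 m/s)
f_obs = f·v/(v + v_s) = 776.4 Hz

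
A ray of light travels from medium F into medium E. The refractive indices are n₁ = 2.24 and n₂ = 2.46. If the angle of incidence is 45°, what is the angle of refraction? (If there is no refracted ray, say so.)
sin θ₂ = (n₁/n₂)·sin θ₁ = 0.6439 → θ₂ = 40.08°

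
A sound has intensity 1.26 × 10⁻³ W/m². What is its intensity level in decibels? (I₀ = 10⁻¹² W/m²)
β = 10·log₁₀(I/I₀) = 91 dB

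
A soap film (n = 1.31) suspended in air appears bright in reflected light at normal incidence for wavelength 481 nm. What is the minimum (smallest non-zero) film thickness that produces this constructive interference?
2nt = (m − ½)λ with m = 1 → t = (m − ½)λ/(2n) = 91.79 nm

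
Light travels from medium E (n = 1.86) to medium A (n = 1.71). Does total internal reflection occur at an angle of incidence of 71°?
θc = arcsin(n₂/n₁) = 66.83°; 71° > θc, so yes — total internal reflection.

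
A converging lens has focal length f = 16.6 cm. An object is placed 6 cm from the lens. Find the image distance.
1/di = 1/f − 1/do → di = -9.396 cm (virtual image)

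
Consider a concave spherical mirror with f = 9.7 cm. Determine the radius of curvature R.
R = 2|f| = 19.4 cm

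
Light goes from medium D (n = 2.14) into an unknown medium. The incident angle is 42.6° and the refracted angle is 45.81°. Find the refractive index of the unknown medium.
n₂ = n₁·sin θ₁ / sin θ₂ = 2.02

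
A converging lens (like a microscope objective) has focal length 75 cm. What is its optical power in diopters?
P = 1/f = 1.333 D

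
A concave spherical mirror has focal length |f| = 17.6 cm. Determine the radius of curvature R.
R = 2|f| = 35.2 cm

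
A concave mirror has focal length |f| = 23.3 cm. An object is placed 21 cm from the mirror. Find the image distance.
f = +23.3 cm (concave); 1/di = 1/f − 1/do → di = -212.7 cm (virtual image, behind mirror)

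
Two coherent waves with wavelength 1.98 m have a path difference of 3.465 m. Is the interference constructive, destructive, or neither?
neither (partial) — path difference = 1.75λ, neither a whole number of wavelengths nor an odd multiple of λ/2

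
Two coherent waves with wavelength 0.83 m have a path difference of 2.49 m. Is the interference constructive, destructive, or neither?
constructive — path difference = 3λ, a whole number of wavelengths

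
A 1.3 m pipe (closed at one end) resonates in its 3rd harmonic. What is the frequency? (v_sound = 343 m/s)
fₙ = nv/(4L) = 197.9 Hz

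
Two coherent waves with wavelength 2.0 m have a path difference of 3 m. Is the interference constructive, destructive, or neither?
destructive — path difference = 1.5λ, an odd multiple of λ/2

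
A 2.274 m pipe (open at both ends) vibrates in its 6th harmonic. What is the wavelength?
λₙ = 2L/n = 0.758 m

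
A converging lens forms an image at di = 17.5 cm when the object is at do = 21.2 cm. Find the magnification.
M = −di/do = -0.8255 (inverted image)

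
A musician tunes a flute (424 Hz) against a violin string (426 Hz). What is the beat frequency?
2 Hz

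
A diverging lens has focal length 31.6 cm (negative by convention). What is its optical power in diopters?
P = 1/f = -3.165 D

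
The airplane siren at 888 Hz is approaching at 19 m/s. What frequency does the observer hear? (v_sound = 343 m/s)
f_obs = f·v/(v − v_s) = 940.1 Hz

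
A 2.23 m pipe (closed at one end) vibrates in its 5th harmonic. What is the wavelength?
λₙ = 4L/n = 1.784 m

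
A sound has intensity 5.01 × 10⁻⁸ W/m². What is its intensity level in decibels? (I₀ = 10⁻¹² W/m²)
β = 10·log₁₀(I/I₀) = 47 dB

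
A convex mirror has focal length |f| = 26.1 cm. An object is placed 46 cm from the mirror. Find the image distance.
f = −26.1 cm (convex); 1/di = 1/f − 1/do → di = -16.65 cm (virtual image, behind mirror)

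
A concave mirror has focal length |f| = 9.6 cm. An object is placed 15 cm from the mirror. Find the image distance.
f = +9.6 cm (concave); 1/di = 1/f − 1/do → di = 26.67 cm (real image, in front of mirror)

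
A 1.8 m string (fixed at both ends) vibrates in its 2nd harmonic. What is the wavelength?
λₙ = 2L/n = 1.8 m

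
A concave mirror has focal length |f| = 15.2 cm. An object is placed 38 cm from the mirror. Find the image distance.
f = +15.2 cm (concave); 1/di = 1/f − 1/do → di = 25.33 cm (real image, in front of mirror)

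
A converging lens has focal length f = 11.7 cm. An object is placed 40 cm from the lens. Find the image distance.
1/di = 1/f − 1/do → di = 16.54 cm (real image)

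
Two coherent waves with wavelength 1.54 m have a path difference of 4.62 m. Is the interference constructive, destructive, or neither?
constructive — path difference = 3λ, a whole number of wavelengths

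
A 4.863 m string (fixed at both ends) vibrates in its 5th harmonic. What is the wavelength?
λₙ = 2L/n = 1.945 m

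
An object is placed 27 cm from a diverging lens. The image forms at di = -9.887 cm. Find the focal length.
1/f = 1/do + 1/di → f = -15.6 cm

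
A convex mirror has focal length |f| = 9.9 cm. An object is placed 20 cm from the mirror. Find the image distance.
f = −9.9 cm (convex); 1/di = 1/f − 1/do → di = -6.622 cm (virtual image, behind mirror)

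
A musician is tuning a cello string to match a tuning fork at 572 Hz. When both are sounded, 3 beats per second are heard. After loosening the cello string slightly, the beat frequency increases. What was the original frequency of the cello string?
569 Hz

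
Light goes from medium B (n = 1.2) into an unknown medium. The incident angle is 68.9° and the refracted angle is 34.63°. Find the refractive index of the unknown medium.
n₂ = n₁·sin θ₁ / sin θ₂ = 1.97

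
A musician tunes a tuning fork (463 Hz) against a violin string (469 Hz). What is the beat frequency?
6 Hz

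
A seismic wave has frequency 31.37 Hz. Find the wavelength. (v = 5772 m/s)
λ = v/f = 184 m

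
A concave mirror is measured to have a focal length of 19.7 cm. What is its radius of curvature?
R = 2|f| = 39.4 cm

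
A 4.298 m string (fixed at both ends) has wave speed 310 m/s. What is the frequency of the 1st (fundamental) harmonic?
fₙ = nv/(2L) = 36.06 Hz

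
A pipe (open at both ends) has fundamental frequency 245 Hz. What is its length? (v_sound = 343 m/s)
L = v/(2f₁) = 0.7 m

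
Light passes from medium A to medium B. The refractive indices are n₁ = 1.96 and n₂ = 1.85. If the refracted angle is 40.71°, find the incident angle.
sin θ₁ = (n₂/n₁)·sin θ₂ → θ₁ = 38°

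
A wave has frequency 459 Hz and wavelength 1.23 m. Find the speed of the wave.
v = fλ = 564.6 m/s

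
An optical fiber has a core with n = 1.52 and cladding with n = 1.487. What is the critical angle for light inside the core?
θc = arcsin(n_cladding/n_core) = 78.04°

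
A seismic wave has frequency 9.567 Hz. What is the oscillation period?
T = 1/f = 0.1045 s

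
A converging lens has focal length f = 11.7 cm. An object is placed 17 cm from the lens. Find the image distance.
1/di = 1/f − 1/do → di = 37.53 cm (real image)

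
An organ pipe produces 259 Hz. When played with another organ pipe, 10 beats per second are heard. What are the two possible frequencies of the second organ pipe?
f₂ = 259 ± 10 Hz → 269 Hz or 249 Hz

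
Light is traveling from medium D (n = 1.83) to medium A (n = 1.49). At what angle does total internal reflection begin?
θc = arcsin(n₂/n₁) = 54.51°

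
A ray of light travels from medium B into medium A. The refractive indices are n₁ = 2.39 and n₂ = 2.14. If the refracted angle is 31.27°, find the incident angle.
sin θ₁ = (n₂/n₁)·sin θ₂ → θ₁ = 27.7°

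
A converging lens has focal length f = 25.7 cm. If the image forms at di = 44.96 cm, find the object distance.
1/do = 1/f − 1/di → do = 59.99 cm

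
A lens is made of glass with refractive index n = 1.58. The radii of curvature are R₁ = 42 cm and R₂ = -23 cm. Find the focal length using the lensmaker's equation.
1/f = (n − 1)(1/R₁ − 1/R₂) → f = 25.62 cm (converging lens)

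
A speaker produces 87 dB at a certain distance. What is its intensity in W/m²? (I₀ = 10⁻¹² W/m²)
I = I₀·10^(β/10) = 5.01 × 10⁻⁴ W/m²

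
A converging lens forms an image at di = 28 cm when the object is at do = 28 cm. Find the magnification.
M = −di/do = -1 (inverted image)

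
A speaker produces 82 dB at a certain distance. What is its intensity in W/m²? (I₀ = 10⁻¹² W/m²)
I = I₀·10^(β/10) = 1.58 × 10⁻⁴ W/m²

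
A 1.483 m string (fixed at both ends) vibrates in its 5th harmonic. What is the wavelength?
λₙ = 2L/n = 0.5932 m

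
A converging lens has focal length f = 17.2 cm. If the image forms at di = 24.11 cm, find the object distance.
1/do = 1/f − 1/di → do = 60.01 cm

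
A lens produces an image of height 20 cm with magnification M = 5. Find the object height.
ho = |hi|/|M| = 4 cm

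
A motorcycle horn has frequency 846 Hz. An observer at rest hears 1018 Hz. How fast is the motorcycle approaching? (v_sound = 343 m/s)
v_s = v·(1 − f/f_obs) = 57.95 m/s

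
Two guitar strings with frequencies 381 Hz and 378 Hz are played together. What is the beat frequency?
3 Hz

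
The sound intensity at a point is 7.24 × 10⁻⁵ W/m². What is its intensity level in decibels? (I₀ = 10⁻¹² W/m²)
β = 10·log₁₀(I/I₀) = 78.6 dB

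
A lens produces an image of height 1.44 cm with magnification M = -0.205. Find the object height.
ho = |hi|/|M| = 7.024 cm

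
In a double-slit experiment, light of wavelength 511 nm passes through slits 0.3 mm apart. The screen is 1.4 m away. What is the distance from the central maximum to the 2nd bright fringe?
y = mλL/d = 4.769 mm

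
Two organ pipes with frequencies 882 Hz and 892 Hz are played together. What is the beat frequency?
10 Hz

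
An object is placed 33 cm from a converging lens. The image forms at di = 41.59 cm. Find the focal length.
1/f = 1/do + 1/di → f = 18.4 cm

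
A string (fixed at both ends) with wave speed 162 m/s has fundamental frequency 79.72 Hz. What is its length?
L = v/(2f₁) = 1.016 m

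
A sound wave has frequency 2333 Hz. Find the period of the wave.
T = 1/f = 4.286 × 10⁻⁴ s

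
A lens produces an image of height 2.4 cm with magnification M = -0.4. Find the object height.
ho = |hi|/|M| = 6 cm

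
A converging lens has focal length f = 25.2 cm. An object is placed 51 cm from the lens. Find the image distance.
1/di = 1/f − 1/do → di = 49.81 cm (real image)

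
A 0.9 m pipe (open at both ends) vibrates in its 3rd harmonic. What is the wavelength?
λₙ = 2L/n = 0.6 m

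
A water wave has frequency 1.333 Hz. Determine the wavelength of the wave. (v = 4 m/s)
λ = v/f = 3.001 m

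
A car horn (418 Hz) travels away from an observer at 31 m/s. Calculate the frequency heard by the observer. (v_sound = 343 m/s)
f_obs = f·v/(v + v_s) = 383.4 Hz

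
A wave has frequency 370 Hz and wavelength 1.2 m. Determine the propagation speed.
v = fλ = 444 m/s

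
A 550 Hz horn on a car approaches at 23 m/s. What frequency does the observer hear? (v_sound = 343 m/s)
f_obs = f·v/(v − v_s) = 589.5 Hz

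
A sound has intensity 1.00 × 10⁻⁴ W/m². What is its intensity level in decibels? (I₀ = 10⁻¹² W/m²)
β = 10·log₁₀(I/I₀) = 80 dB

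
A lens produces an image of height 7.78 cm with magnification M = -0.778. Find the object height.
ho = |hi|/|M| = 10 cm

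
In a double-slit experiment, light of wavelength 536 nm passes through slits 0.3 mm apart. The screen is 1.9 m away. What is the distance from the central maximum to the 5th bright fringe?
y = mλL/d = 16.97 mm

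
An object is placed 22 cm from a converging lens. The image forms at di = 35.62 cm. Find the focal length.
1/f = 1/do + 1/di → f = 13.6 cm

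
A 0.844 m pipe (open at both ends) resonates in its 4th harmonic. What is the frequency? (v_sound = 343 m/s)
fₙ = nv/(2L) = 812.8 Hz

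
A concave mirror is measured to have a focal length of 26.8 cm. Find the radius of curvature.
R = 2|f| = 53.6 cm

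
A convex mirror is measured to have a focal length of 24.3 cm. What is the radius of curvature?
R = 2|f| = 48.6 cm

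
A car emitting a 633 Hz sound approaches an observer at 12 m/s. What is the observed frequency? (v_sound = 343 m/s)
f_obs = f·v/(v − v_s) = 655.9 Hz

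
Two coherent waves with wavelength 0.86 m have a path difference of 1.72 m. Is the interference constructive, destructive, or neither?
constructive — path difference = 2λ, a whole number of wavelengths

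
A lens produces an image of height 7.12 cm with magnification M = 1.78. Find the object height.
ho = |hi|/|M| = 4 cm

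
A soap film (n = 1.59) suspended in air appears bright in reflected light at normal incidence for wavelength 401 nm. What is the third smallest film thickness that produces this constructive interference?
2nt = (m − ½)λ with m = 3 → t = (m − ½)λ/(2n) = 315.3 nm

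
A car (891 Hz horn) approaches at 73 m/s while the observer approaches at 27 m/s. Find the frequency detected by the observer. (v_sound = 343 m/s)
f_obs = f·(v + v_o)/(v − v_s) = 1221 Hz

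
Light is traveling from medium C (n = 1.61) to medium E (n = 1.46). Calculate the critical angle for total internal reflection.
θc = arcsin(n₂/n₁) = 65.07°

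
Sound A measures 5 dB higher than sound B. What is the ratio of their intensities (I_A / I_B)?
I_A/I_B = 10^(Δβ/10) = 3.162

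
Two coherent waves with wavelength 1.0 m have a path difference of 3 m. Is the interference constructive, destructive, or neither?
constructive — path difference = 3λ, a whole number of wavelengths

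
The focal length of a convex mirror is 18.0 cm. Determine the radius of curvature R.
R = 2|f| = 36 cm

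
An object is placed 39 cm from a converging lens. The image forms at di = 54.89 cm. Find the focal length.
1/f = 1/do + 1/di → f = 22.8 cm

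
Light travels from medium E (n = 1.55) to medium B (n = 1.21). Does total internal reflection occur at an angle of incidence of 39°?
θc = arcsin(n₂/n₁) = 51.32°; 39° < θc, so no — the ray refracts.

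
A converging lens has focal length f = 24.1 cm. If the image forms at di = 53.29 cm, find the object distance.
1/do = 1/f − 1/di → do = 44 cm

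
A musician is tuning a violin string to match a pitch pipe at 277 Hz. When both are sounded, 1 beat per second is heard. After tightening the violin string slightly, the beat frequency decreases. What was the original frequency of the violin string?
276 Hz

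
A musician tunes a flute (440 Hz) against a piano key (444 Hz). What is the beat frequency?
4 Hz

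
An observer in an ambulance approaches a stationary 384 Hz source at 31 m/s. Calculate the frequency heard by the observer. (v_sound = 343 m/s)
f_obs = f·(v + v_o)/v = 418.7 Hz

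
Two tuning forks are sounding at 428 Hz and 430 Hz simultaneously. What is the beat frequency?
2 Hz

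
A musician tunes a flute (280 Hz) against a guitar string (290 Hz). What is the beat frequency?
10 Hz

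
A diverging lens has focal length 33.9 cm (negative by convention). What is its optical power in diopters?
P = 1/f = -2.95 D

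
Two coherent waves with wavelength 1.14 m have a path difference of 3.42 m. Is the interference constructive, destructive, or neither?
constructive — path difference = 3λ, a whole number of wavelengths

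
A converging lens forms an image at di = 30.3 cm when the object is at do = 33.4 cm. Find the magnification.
M = −di/do = -0.9072 (inverted image)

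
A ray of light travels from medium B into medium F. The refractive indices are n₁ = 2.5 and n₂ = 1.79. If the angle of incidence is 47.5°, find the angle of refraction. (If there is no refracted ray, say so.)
sin θ₂ = (n₁/n₂)·sin θ₁ = 1.03 > 1, so there is no refracted ray — the light undergoes total internal reflection.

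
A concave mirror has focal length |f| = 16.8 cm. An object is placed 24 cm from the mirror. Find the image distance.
f = +16.8 cm (concave); 1/di = 1/f − 1/do → di = 56 cm (real image, in front of mirror)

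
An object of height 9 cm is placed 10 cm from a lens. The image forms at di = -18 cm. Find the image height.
hi = (-di/do) × ho = 16.2 cm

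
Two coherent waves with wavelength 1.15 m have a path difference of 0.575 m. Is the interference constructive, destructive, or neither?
destructive — path difference = 0.5λ, an odd multiple of λ/2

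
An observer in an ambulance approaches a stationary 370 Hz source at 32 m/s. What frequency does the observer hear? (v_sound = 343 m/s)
f_obs = f·(v + v_o)/v = 404.5 Hz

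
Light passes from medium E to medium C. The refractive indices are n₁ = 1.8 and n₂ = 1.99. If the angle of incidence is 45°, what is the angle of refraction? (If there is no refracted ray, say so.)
sin θ₂ = (n₁/n₂)·sin θ₁ = 0.6396 → θ₂ = 39.76°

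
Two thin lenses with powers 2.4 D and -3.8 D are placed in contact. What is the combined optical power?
P_total = P₁ + P₂ = -1.4 D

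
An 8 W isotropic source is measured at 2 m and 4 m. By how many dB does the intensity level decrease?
Δβ = 20·log₁₀(r₂/r₁) = 6.021 dB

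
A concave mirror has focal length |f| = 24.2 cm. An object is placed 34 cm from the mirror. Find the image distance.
f = +24.2 cm (concave); 1/di = 1/f − 1/do → di = 83.96 cm (real image, in front of mirror)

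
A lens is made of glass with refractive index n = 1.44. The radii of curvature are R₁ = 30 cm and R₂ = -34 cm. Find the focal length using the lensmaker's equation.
1/f = (n − 1)(1/R₁ − 1/R₂) → f = 36.22 cm (converging lens)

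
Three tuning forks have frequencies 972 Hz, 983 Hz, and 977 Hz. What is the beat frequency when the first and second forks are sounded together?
11 Hz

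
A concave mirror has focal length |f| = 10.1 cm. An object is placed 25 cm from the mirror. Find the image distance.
f = +10.1 cm (concave); 1/di = 1/f − 1/do → di = 16.95 cm (real image, in front of mirror)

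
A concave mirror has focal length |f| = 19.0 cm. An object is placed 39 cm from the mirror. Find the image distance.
f = +19.0 cm (concave); 1/di = 1/f − 1/do → di = 37.05 cm (real image, in front of mirror)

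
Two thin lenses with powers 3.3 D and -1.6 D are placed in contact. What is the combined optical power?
P_total = P₁ + P₂ = 1.7 D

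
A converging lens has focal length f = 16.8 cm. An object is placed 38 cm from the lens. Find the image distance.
1/di = 1/f − 1/do → di = 30.11 cm (real image)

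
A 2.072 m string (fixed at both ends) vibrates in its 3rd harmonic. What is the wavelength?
λₙ = 2L/n = 1.381 m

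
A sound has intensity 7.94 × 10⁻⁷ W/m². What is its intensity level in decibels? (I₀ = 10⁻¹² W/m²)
β = 10·log₁₀(I/I₀) = 59 dB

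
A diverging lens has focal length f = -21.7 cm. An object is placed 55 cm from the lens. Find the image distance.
1/di = 1/f − 1/do → di = -15.56 cm (virtual image)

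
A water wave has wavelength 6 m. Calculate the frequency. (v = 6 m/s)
f = v/λ = 1 Hz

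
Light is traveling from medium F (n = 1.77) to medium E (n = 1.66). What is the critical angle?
θc = arcsin(n₂/n₁) = 69.69°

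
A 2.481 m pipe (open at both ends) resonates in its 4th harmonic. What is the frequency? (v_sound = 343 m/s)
fₙ = nv/(2L) = 276.5 Hz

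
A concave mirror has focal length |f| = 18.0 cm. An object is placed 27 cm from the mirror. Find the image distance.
f = +18.0 cm (concave); 1/di = 1/f − 1/do → di = 54 cm (real image, in front of mirror)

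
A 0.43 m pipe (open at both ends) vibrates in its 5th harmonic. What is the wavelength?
λₙ = 2L/n = 0.172 m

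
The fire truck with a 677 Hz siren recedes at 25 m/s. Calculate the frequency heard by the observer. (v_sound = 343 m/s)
f_obs = f·v/(v + v_s) = 631 Hz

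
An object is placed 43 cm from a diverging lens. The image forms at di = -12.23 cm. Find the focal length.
1/f = 1/do + 1/di → f = -17.09 cm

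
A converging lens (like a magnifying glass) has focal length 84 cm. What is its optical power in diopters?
P = 1/f = 1.19 D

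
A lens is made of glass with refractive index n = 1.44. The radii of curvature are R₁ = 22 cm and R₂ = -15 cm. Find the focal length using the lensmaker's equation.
1/f = (n − 1)(1/R₁ − 1/R₂) → f = 20.27 cm (converging lens)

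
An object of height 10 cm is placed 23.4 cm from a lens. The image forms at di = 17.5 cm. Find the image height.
hi = (-di/do) × ho = -7.479 cm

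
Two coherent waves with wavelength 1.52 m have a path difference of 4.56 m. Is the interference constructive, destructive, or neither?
constructive — path difference = 3λ, a whole number of wavelengths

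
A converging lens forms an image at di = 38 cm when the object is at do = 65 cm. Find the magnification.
M = −di/do = -0.5846 (inverted image)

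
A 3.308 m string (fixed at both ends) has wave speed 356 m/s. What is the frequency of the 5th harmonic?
fₙ = nv/(2L) = 269 Hz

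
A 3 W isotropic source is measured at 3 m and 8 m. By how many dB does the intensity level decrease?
Δβ = 20·log₁₀(r₂/r₁) = 8.519 dB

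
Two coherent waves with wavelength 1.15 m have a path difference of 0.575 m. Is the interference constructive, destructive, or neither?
destructive — path difference = 0.5λ, an odd multiple of λ/2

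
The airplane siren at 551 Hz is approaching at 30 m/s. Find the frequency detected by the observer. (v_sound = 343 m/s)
f_obs = f·v/(v − v_s) = 603.8 Hz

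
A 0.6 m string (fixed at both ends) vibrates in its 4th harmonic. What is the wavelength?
λₙ = 2L/n = 0.3 m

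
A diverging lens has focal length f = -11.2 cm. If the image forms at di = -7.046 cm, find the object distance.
1/do = 1/f − 1/di → do = 19 cm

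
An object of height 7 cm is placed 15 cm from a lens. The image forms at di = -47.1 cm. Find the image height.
hi = (-di/do) × ho = 21.98 cm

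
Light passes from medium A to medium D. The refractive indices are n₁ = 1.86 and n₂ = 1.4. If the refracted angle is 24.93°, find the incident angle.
sin θ₁ = (n₂/n₁)·sin θ₂ → θ₁ = 18.5°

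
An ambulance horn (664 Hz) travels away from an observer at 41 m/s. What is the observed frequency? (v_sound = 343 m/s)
f_obs = f·v/(v + v_s) = 593.1 Hz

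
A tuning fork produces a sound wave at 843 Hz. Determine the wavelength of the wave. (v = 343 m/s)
λ = v/f = 0.4069 m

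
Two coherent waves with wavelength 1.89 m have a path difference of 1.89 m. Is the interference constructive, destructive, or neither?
constructive — path difference = 1λ, a whole number of wavelengths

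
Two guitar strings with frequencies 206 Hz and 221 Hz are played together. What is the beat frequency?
15 Hz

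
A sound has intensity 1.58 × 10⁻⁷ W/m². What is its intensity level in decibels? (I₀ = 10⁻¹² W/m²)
β = 10·log₁₀(I/I₀) = 51.99 dB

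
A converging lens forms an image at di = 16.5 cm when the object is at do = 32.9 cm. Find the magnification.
M = −di/do = -0.5015 (inverted image)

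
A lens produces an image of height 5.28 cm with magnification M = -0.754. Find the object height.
ho = |hi|/|M| = 7.003 cm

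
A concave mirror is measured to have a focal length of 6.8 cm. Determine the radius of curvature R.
R = 2|f| = 13.6 cm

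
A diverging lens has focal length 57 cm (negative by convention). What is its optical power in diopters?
P = 1/f = -1.754 D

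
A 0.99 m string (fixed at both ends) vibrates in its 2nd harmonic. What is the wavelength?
λₙ = 2L/n = 0.99 m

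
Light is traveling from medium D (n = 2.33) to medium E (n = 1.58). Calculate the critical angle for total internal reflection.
θc = arcsin(n₂/n₁) = 42.7°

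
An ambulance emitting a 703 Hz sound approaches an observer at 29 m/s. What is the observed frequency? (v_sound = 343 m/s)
f_obs = f·v/(v − v_s) = 767.9 Hz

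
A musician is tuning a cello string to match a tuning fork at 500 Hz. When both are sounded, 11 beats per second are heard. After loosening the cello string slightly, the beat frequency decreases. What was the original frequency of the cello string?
511 Hz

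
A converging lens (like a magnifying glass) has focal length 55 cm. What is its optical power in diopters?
P = 1/f = 1.818 D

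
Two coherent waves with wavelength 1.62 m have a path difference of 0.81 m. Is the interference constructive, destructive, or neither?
destructive — path difference = 0.5λ, an odd multiple of λ/2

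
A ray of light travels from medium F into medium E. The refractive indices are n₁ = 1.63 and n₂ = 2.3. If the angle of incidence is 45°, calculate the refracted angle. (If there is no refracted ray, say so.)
sin θ₂ = (n₁/n₂)·sin θ₁ = 0.5011 → θ₂ = 30.07°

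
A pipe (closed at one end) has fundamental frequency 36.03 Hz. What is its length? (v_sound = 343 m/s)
L = v/(4f₁) = 2.38 m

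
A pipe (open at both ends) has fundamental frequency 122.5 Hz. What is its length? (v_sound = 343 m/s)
L = v/(2f₁) = 1.4 m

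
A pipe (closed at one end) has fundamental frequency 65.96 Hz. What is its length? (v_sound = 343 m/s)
L = v/(4f₁) = 1.3 m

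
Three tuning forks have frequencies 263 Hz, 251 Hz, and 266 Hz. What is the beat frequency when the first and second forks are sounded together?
12 Hz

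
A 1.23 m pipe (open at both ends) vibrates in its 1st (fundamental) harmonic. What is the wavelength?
λₙ = 2L/n = 2.46 m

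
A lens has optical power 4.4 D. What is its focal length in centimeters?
f = 1/P = 22.73 cm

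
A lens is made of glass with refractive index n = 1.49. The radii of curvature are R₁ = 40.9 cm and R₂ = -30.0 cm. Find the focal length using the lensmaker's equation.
1/f = (n − 1)(1/R₁ − 1/R₂) → f = 35.32 cm (converging lens)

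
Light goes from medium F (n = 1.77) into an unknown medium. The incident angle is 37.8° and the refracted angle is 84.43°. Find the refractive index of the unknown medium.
n₂ = n₁·sin θ₁ / sin θ₂ = 1.09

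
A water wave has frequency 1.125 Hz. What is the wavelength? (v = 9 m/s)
λ = v/f = 8 m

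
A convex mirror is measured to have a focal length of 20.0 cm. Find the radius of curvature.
R = 2|f| = 40 cm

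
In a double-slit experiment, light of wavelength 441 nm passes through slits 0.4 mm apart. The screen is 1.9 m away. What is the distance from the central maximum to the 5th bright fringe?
y = mλL/d = 10.47 mm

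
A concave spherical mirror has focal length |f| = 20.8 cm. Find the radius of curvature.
R = 2|f| = 41.6 cm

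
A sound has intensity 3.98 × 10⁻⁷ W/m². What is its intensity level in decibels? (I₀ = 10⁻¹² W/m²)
β = 10·log₁₀(I/I₀) = 56 dB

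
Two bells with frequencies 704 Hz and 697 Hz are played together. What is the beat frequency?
7 Hz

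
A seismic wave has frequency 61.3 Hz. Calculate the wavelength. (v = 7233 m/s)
λ = v/f = 118 m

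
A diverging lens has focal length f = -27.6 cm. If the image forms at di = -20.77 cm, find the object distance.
1/do = 1/f − 1/di → do = 83.93 cm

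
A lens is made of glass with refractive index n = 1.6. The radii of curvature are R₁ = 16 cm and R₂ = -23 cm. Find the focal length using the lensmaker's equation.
1/f = (n − 1)(1/R₁ − 1/R₂) → f = 15.73 cm (converging lens)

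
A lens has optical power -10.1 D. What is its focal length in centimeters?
f = 1/P = -9.901 cm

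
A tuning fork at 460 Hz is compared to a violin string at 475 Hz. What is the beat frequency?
15 Hz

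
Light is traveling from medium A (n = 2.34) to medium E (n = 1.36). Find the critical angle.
θc = arcsin(n₂/n₁) = 35.53°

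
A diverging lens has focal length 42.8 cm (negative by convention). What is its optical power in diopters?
P = 1/f = -2.336 D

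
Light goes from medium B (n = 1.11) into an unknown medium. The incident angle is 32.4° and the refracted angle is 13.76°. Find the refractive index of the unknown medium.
n₂ = n₁·sin θ₁ / sin θ₂ = 2.501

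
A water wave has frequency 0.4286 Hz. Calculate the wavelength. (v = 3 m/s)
λ = v/f = 7 m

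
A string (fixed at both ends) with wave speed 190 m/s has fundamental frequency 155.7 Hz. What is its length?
L = v/(2f₁) = 0.6101 m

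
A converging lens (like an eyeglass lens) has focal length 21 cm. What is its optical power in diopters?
P = 1/f = 4.762 D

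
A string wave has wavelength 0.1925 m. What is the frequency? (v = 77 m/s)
f = v/λ = 400 Hz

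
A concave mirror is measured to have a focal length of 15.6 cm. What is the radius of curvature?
R = 2|f| = 31.2 cm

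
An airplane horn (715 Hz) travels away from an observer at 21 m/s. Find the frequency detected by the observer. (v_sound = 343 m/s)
f_obs = f·v/(v + v_s) = 673.8 Hz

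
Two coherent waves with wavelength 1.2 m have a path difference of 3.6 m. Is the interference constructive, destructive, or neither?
constructive — path difference = 3λ, a whole number of wavelengths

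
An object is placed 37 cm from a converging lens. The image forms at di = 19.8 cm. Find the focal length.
1/f = 1/do + 1/di → f = 12.9 cm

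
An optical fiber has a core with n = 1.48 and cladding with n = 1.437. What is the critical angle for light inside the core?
θc = arcsin(n_cladding/n_core) = 76.15°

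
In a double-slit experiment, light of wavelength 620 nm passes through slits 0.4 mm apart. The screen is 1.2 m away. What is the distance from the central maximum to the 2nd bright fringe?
y = mλL/d = 3.72 mm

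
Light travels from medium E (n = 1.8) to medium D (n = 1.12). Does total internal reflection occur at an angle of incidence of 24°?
θc = arcsin(n₂/n₁) = 38.48°; 24° < θc, so no — the ray refracts.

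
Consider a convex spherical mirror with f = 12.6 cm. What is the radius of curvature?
R = 2|f| = 25.2 cm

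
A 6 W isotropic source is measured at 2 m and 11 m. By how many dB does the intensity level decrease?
Δβ = 20·log₁₀(r₂/r₁) = 14.81 dB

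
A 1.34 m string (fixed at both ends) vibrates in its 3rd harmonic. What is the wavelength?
λₙ = 2L/n = 0.8933 m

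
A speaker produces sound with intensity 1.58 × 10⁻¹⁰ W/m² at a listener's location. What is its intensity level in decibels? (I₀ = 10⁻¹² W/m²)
β = 10·log₁₀(I/I₀) = 21.99 dB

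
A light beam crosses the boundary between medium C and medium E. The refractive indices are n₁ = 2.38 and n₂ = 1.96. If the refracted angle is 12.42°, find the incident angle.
sin θ₁ = (n₂/n₁)·sin θ₂ → θ₁ = 10.2°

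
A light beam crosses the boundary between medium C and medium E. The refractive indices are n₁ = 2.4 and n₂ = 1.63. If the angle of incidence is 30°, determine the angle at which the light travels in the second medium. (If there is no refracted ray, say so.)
sin θ₂ = (n₁/n₂)·sin θ₁ = 0.7362 → θ₂ = 47.41°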